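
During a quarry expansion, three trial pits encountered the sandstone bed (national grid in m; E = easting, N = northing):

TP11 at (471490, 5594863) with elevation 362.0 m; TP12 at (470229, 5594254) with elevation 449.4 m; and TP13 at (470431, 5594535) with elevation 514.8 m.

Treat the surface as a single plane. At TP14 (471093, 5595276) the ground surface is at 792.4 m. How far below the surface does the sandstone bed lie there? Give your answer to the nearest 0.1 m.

141.1 m

Let the plane be z = a·E + b·N + c.
TP12−TP11: −1261a − 609b = 87.4;  TP13−TP11: −1059a − 328b = 152.8.
Solving gives a = −0.278346727, b = 0.432832879.
Then c = 362 − a·471490 − b·5594863 = −2290040.96.
At (471093, 5595276): z_contact = −131127.19 + 2421819.42 − 2290040.96 = 651.26 m.
Depth below ground = 792.4 − 651.26 = 141.1 m.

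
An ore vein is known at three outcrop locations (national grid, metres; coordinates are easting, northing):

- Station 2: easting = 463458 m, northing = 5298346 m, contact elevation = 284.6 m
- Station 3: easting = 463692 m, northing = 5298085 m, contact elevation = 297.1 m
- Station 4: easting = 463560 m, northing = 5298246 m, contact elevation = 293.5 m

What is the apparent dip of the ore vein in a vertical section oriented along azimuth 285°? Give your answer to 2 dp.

Let the plane be z = a·easting + b·northing + c.
Station 3−Station 2: 234a − 261b = 12.5;  Station 4−Station 2: 102a − 100b = 8.9.
Solving gives a = 0.33299, b = 0.25065.
Unit vector along 285° is (sin 285°, cos 285°) = (-0.9659, 0.2588).
Slope in that direction = a·(-0.9659) + b·(0.2588) = −0.25677.
Apparent dip = arctan|0.25677| = 14.40° (true dip is 22.6°, so apparent ≤ true as expected).

14.40°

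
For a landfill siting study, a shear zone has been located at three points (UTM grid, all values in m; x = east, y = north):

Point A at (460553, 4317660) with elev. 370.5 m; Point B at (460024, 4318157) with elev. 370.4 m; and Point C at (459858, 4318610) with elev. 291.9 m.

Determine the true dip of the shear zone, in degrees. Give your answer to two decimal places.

19.92°

Two edge vectors: Point A→Point B = (-529, 497, -0.1), Point A→Point C = (-695, 950, -78.6).
Normal n = (Point A→Point B) × (Point A→Point C) = (-38969.2, -41509.9, -157135).
So ∂z/∂x = −n_x/n_z = −0.24800 and ∂z/∂y = −n_y/n_z = −0.26417.
Gradient magnitude |∇z| = √(a² + b²) = √(0.06150 + 0.06978) = 0.36234.
True dip = arctan(0.36234) = 19.92°, dipping toward NE (azimuth ≈ 043°).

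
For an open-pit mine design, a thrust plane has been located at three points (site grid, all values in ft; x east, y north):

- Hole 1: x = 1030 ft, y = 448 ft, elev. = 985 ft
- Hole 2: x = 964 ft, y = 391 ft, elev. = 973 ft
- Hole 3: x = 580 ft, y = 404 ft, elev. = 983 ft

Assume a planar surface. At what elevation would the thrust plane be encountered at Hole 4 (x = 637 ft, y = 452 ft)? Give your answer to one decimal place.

993.1 ft

Two edge vectors: Hole 1→Hole 2 = (-66, -57, -12), Hole 1→Hole 3 = (-450, -44, -2).
Normal n = (Hole 1→Hole 2) × (Hole 1→Hole 3) = (-414, 5268, -22746).
So ∂z/∂x = −n_x/n_z = −0.018201 and ∂z/∂y = −n_y/n_z = 0.231601.
Intercept c from Hole 1: 985 + 18.75 − 103.76 = 899.99.
At (637, 452): z = −11.6 + 104.7 + 899.99 = 993.1 ft.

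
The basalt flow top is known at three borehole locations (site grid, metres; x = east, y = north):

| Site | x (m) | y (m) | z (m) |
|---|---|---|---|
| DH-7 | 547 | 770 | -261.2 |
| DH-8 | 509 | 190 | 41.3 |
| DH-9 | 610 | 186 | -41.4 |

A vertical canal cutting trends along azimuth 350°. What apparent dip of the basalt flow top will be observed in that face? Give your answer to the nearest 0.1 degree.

17.4°

Two edge vectors: DH-7→DH-8 = (-38, -580, 302.5), DH-7→DH-9 = (63, -584, 219.8).
Normal n = (DH-7→DH-8) × (DH-7→DH-9) = (49176, 27409.9, 58732).
So ∂z/∂x = −n_x/n_z = −0.83729 and ∂z/∂y = −n_y/n_z = −0.46669.
Unit vector along 350° is (sin 350°, cos 350°) = (-0.1736, 0.9848).
Slope in that direction = a·(-0.1736) + b·(0.9848) = −0.31421.
Apparent dip = arctan|0.31421| = 17.4° (true dip is 43.8°, so apparent ≤ true as expected).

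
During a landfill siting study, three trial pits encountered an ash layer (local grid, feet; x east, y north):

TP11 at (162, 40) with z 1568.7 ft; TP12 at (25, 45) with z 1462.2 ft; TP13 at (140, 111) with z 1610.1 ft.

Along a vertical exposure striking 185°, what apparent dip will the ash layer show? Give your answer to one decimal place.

Let the plane be z = a·x + b·y + c.
TP12−TP11: −137a + 5b = −106.5;  TP13−TP11: −22a + 71b = 41.4.
Solving gives a = 0.80779, b = 0.83340.
Unit vector along 185° is (sin 185°, cos 185°) = (-0.0872, -0.9962).
Slope in that direction = a·(-0.0872) + b·(-0.9962) = −0.90063.
Apparent dip = arctan|0.90063| = 42.0° (true dip is 49.3°, so apparent ≤ true as expected).

42.0°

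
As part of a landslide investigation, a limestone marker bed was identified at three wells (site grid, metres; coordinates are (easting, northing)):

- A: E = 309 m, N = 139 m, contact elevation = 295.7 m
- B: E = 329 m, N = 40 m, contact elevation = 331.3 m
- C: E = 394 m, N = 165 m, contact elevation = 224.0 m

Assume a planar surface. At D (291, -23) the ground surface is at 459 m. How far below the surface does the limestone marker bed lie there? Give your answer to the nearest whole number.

Two edge vectors: A→B = (20, -99, 35.6), A→C = (85, 26, -71.7).
Normal n = (A→B) × (A→C) = (6172.7, 4460, 8935).
So ∂z/∂E = −n_x/n_z = −0.69084 and ∂z/∂N = −n_y/n_z = −0.49916.
Intercept c from A: 295.7 + 213.47 + 69.38 = 578.55.
At (291, -23): z_contact = −201.0 + 11.5 + 578.55 = 389.0 m.
Depth below ground = 459 − 389.0 = 70 m.

70 m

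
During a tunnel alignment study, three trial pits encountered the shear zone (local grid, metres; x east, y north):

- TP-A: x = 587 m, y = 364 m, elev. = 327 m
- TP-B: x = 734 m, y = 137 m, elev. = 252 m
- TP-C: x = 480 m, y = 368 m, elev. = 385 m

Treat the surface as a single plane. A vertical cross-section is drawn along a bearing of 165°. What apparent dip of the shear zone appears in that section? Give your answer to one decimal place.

Two edge vectors: TP-A→TP-B = (147, -227, -75), TP-A→TP-C = (-107, 4, 58).
Normal n = (TP-A→TP-B) × (TP-A→TP-C) = (-12866, -501, -23701).
So ∂z/∂x = −n_x/n_z = −0.54285 and ∂z/∂y = −n_y/n_z = −0.02114.
Unit vector along 165° is (sin 165°, cos 165°) = (0.2588, -0.9659).
Slope in that direction = a·(0.2588) + b·(-0.9659) = −0.12008.
Apparent dip = arctan|0.12008| = 6.8° (true dip is 28.5°, so apparent ≤ true as expected).

6.8°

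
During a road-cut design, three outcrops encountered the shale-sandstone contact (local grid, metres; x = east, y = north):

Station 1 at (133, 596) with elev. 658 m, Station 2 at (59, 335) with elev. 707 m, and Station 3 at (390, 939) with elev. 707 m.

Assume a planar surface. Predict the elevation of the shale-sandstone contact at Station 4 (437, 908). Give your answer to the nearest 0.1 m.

Let the plane be z = a·x + b·y + c.
Station 2−Station 1: −74a − 261b = 49;  Station 3−Station 1: 257a + 343b = 49.
Solving gives a = 0.70982, b = −0.38899.
Then c = 658 − a·133 − b·596 = 795.43.
At (437, 908): z = 310.2 − 353.2 + 795.43 = 752.4 m.

752.4 m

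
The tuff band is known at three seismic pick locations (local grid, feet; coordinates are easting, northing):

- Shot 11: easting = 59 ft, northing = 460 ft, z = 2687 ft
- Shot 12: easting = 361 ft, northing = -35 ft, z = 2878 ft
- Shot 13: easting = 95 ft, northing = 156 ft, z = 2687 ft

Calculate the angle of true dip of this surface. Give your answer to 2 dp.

38.32°

Let the plane be z = a·easting + b·northing + c.
Shot 12−Shot 11: 302a − 495b = 191;  Shot 13−Shot 11: 36a − 304b = 0.
Solving gives a = 0.78478, b = 0.09293.
Gradient magnitude |∇z| = √(a² + b²) = √(0.61587 + 0.00864) = 0.79026.
True dip = arctan(0.79026) = 38.32°, dipping toward W (azimuth ≈ 263°).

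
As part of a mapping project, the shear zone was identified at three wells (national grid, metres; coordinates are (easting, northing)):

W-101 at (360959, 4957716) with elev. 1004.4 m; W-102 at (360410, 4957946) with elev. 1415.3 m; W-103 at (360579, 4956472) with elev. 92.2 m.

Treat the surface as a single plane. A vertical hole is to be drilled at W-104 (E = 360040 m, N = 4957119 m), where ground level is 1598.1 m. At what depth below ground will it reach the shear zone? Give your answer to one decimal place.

743.3 m

Two edge vectors: W-101→W-102 = (-549, 230, 410.9), W-101→W-103 = (-380, -1244, -912.2).
Normal n = (W-101→W-102) × (W-101→W-103) = (301353.6, -656939.8, 770356).
So ∂z/∂E = −n_x/n_z = −0.391187451 and ∂z/∂N = −n_y/n_z = 0.852774302.
Intercept c from W-101: 1004.4 + 141202.63 − 4227812.80 = −4085605.77.
At (360040, 4957119): z_contact = −140843.13 + 4227303.69 − 4085605.77 = 854.80 m.
Depth below ground = 1598.1 − 854.80 = 743.3 m.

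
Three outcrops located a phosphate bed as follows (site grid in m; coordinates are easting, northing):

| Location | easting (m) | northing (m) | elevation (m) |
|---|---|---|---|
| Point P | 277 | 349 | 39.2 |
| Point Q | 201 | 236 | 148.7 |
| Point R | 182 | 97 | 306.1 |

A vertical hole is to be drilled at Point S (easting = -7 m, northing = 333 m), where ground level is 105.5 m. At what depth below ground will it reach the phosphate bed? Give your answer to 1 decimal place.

Two edge vectors: Point P→Point Q = (-76, -113, 109.5), Point P→Point R = (-95, -252, 266.9).
Normal n = (Point P→Point Q) × (Point P→Point R) = (-2565.7, 9881.9, 8417).
So ∂z/∂easting = −n_x/n_z = 0.30482 and ∂z/∂northing = −n_y/n_z = −1.17404.
Intercept c from Point P: 39.2 − 84.44 + 409.74 = 364.50.
At (-7, 333): z_contact = −2.13 − 390.96 + 364.50 = -28.59 m.
Depth below ground = 105.5 − (-28.59) = 134.1 m.

134.1 m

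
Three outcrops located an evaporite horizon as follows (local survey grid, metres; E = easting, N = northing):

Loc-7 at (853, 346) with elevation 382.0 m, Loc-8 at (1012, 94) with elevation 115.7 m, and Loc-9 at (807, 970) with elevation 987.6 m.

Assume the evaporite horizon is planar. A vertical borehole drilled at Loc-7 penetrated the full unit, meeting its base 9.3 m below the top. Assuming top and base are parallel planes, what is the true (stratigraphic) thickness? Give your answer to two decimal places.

6.67 m

Two edge vectors: Loc-7→Loc-8 = (159, -252, -266.3), Loc-7→Loc-9 = (-46, 624, 605.6).
Normal n = (Loc-7→Loc-8) × (Loc-7→Loc-9) = (13560, -84040.6, 87624).
So ∂z/∂E = −n_x/n_z = −0.15475 and ∂z/∂N = −n_y/n_z = 0.95910.
|∇z| = √(a²+b²) = 0.97151, so dip δ = arctan(0.97151) = 44.17°.
True thickness = vertical thickness × cos δ = 9.3 × cos 44.17° = 6.67 m.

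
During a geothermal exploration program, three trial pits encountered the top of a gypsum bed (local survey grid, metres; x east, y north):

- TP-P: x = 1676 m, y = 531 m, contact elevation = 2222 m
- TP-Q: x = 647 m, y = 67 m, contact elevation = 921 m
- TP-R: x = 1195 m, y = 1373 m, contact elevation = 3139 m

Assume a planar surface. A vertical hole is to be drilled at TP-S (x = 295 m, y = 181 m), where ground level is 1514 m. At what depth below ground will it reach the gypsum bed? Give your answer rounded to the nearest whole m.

645 m

Let the plane be z = a·x + b·y + c.
TP-Q−TP-P: −1029a − 464b = −1301;  TP-R−TP-P: −481a + 842b = 917.
Solving gives a = 0.61486, b = 1.44032.
Then c = 2222 − a·1676 − b·531 = 426.68.
At (295, 181): z_contact = 181.4 + 260.7 + 426.68 = 868.8 m.
Depth below ground = 1514 − 868.8 = 645 m.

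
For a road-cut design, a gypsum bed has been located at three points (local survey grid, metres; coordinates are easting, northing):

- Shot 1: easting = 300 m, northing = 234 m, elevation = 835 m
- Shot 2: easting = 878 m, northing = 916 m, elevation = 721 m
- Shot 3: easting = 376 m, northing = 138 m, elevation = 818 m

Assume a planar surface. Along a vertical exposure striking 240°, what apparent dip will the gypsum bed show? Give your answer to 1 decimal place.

Let the plane be z = a·easting + b·northing + c.
Shot 2−Shot 1: 578a + 682b = −114;  Shot 3−Shot 1: 76a − 96b = −17.
Solving gives a = −0.21001, b = 0.01083.
Unit vector along 240° is (sin 240°, cos 240°) = (-0.8660, -0.5000).
Slope in that direction = a·(-0.8660) + b·(-0.5000) = 0.17646.
Apparent dip = arctan|0.17646| = 10.0° (true dip is 11.9°, so apparent ≤ true as expected).

10.0°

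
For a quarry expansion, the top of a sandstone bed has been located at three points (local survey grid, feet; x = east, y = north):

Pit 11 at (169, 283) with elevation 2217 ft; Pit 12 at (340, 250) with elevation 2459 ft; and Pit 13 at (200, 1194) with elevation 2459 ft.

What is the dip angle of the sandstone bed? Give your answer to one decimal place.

55.8°

Two edge vectors: Pit 11→Pit 12 = (171, -33, 242), Pit 11→Pit 13 = (31, 911, 242).
Normal n = (Pit 11→Pit 12) × (Pit 11→Pit 13) = (-228448, -33880, 156804).
So ∂z/∂x = −n_x/n_z = 1.45690 and ∂z/∂y = −n_y/n_z = 0.21607.
Gradient magnitude |∇z| = √(a² + b²) = √(2.12256 + 0.04668) = 1.47284.
True dip = arctan(1.47284) = 55.8°, dipping toward W (azimuth ≈ 262°).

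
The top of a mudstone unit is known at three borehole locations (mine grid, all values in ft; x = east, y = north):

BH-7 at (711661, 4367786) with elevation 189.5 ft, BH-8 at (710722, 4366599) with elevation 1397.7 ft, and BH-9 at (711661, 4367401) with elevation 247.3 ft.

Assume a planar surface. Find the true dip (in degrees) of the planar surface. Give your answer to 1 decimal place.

47.9°

Let the plane be z = a·x + b·y + c.
BH-8−BH-7: −939a − 1187b = 1208.2;  BH-9−BH-7: 0a − 385b = 57.8.
Solving gives a = −1.09691, b = −0.15013.
Gradient magnitude |∇z| = √(a² + b²) = √(1.20321 + 0.02254) = 1.10713.
True dip = arctan(1.10713) = 47.9°, dipping toward E (azimuth ≈ 082°).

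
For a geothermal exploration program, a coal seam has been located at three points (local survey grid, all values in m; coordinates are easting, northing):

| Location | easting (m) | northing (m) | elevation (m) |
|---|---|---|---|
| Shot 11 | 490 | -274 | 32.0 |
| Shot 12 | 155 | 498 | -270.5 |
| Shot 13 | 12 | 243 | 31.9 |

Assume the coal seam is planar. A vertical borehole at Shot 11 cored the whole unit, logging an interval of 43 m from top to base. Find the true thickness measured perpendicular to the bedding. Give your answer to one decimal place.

Two edge vectors: Shot 11→Shot 12 = (-335, 772, -302.5), Shot 11→Shot 13 = (-478, 517, -0.1).
Normal n = (Shot 11→Shot 12) × (Shot 11→Shot 13) = (156315.3, 144561.5, 195821).
So ∂z/∂easting = −n_x/n_z = −0.79826 and ∂z/∂northing = −n_y/n_z = −0.73823.
|∇z| = √(a²+b²) = 1.08729, so dip δ = arctan(1.08729) = 47.39°.
True thickness = vertical thickness × cos δ = 43 × cos 47.39° = 29.1 m.

29.1 m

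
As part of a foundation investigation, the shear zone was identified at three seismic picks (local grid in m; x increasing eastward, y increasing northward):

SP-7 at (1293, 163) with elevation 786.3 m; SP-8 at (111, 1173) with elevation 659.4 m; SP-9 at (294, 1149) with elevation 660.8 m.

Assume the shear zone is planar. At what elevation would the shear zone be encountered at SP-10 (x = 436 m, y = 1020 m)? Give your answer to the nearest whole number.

677 m

Let the plane be z = a·x + b·y + c.
SP-8−SP-7: −1182a + 1010b = −126.9;  SP-9−SP-7: −999a + 986b = −125.5.
Solving gives a = −0.01043, b = −0.13785.
Then c = 786.3 − a·1293 − b·163 = 822.25.
At (436, 1020): z = −4.5 − 140.6 + 822.25 = 677.1 m.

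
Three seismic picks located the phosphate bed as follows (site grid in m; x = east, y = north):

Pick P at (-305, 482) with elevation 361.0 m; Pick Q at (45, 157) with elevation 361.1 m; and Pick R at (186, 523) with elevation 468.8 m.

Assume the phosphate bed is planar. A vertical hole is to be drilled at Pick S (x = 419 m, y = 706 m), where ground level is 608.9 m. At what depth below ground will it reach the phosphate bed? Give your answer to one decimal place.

53.5 m

Two edge vectors: Pick P→Pick Q = (350, -325, 0.1), Pick P→Pick R = (491, 41, 107.8).
Normal n = (Pick P→Pick Q) × (Pick P→Pick R) = (-35039.1, -37680.9, 173925).
So ∂z/∂x = −n_x/n_z = 0.20146 and ∂z/∂y = −n_y/n_z = 0.21665.
Intercept c from Pick P: 361 + 61.45 − 104.43 = 318.02.
At (419, 706): z_contact = 84.41 + 152.96 + 318.02 = 555.39 m.
Depth below ground = 608.9 − 555.39 = 53.5 m.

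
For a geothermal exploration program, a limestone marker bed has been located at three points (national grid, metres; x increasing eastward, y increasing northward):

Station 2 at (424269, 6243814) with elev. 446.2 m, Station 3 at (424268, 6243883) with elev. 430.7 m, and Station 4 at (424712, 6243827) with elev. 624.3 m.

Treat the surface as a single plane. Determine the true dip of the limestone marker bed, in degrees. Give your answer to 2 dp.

Two edge vectors: Station 2→Station 3 = (-1, 69, -15.5), Station 2→Station 4 = (443, 13, 178.1).
Normal n = (Station 2→Station 3) × (Station 2→Station 4) = (12490.4, -6688.4, -30580).
So ∂z/∂x = −n_x/n_z = 0.40845 and ∂z/∂y = −n_y/n_z = −0.21872.
Gradient magnitude |∇z| = √(a² + b²) = √(0.16683 + 0.04784) = 0.46332.
True dip = arctan(0.46332) = 24.86°, dipping toward WNW (azimuth ≈ 298°).

24.86°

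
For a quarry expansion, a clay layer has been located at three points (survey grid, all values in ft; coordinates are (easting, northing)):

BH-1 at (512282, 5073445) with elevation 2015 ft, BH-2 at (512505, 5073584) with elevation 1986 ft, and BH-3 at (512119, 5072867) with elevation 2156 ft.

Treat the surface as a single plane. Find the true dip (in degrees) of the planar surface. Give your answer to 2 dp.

14.19°

Let the plane be z = a·E + b·N + c.
BH-2−BH-1: 223a + 139b = −29;  BH-3−BH-1: −163a − 578b = 141.
Solving gives a = 0.02670, b = −0.25148.
Gradient magnitude |∇z| = √(a² + b²) = √(0.00071 + 0.06324) = 0.25289.
True dip = arctan(0.25289) = 14.19°, dipping toward N (azimuth ≈ 354°).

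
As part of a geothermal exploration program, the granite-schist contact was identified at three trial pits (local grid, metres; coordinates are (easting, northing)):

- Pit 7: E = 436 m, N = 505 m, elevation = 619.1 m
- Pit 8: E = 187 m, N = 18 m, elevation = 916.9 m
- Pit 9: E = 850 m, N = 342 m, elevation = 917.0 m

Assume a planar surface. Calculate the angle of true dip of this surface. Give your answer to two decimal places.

42.22°

Two edge vectors: Pit 7→Pit 8 = (-249, -487, 297.8), Pit 7→Pit 9 = (414, -163, 297.9).
Normal n = (Pit 7→Pit 8) × (Pit 7→Pit 9) = (-96535.9, 197466.3, 242205).
So ∂z/∂E = −n_x/n_z = 0.39857 and ∂z/∂N = −n_y/n_z = −0.81529.
Gradient magnitude |∇z| = √(a² + b²) = √(0.15886 + 0.66469) = 0.90750.
True dip = arctan(0.90750) = 42.22°, dipping toward NNW (azimuth ≈ 334°).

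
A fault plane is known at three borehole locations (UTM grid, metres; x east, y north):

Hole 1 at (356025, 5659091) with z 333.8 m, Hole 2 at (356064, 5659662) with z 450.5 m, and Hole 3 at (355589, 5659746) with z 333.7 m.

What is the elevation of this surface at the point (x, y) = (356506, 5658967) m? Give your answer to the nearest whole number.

Let the plane be z = a·x + b·y + c.
Hole 2−Hole 1: 39a + 571b = 116.7;  Hole 3−Hole 1: −436a + 655b = −0.1.
Solving gives a = 0.27867148, b = 0.18534468.
Then c = 333.8 − a·356025 − b·5659091 = −1147762.62.
At (356506, 5658967): z = 99348.1 + 1048859.4 − 1147762.62 = 444.9 m.

445 m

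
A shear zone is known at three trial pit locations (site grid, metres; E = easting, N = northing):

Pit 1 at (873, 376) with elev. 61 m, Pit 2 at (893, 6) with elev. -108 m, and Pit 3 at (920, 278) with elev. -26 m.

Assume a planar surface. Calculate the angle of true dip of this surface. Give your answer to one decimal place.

Let the plane be z = a·E + b·N + c.
Pit 2−Pit 1: 20a − 370b = −169;  Pit 3−Pit 1: 47a − 98b = −87.
Solving gives a = −1.01283, b = 0.40201.
Gradient magnitude |∇z| = √(a² + b²) = √(1.02583 + 0.16161) = 1.08970.
True dip = arctan(1.08970) = 47.5°, dipping toward ESE (azimuth ≈ 112°).

47.5°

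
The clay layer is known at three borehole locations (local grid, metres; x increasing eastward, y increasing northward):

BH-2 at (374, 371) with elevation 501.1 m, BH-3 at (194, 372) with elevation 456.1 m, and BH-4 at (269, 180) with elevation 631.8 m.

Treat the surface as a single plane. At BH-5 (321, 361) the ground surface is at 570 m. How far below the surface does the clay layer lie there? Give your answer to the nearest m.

74 m

Two edge vectors: BH-2→BH-3 = (-180, 1, -45), BH-2→BH-4 = (-105, -191, 130.7).
Normal n = (BH-2→BH-3) × (BH-2→BH-4) = (-8464.3, 28251, 34485).
So ∂z/∂x = −n_x/n_z = 0.24545 and ∂z/∂y = −n_y/n_z = −0.81923.
Intercept c from BH-2: 501.1 − 91.80 + 303.93 = 713.23.
At (321, 361): z_contact = 78.8 − 295.7 + 713.23 = 496.3 m.
Depth below ground = 570 − 496.3 = 74 m.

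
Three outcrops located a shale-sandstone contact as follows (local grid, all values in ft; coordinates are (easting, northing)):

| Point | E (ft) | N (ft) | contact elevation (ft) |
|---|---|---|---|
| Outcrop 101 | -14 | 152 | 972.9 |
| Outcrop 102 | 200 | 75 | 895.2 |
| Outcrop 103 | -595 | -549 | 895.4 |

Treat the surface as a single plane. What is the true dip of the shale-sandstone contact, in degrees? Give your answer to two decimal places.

21.95°

Two edge vectors: Outcrop 101→Outcrop 102 = (214, -77, -77.7), Outcrop 101→Outcrop 103 = (-581, -701, -77.5).
Normal n = (Outcrop 101→Outcrop 102) × (Outcrop 101→Outcrop 103) = (-48500.2, 61728.7, -194751).
So ∂z/∂E = −n_x/n_z = −0.24904 and ∂z/∂N = −n_y/n_z = 0.31696.
Gradient magnitude |∇z| = √(a² + b²) = √(0.06202 + 0.10047) = 0.40309.
True dip = arctan(0.40309) = 21.95°, dipping toward SE (azimuth ≈ 142°).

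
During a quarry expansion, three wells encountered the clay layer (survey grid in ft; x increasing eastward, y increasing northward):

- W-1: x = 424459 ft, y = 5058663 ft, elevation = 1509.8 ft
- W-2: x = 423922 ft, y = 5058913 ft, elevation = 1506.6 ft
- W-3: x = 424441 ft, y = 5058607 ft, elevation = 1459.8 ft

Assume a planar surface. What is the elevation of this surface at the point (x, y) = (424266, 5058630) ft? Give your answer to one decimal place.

Let the plane be z = a·x + b·y + c.
W-2−W-1: −537a + 250b = −3.2;  W-3−W-1: −18a − 56b = −50.
Solving gives a = 0.366747657, b = 0.774973967.
Then c = 1509.8 − a·424459 − b·5058663 = −4074491.68.
At (424266, 5058630): z = 155598.6 + 3920306.6 − 4074491.68 = 1413.4 ft.

1413.4 ft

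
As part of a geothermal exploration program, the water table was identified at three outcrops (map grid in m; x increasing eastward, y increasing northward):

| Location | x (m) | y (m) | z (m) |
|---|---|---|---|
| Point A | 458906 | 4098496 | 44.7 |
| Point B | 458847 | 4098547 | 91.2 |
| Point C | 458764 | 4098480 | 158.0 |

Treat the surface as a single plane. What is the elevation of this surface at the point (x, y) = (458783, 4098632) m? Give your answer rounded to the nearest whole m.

141 m

Let the plane be z = a·x + b·y + c.
Point B−Point A: −59a + 51b = 46.5;  Point C−Point A: −142a − 16b = 113.3.
Solving gives a = −0.79676277, b = −0.00998045.
Then c = 44.7 − a·458906 − b·4098496 = 406588.77.
At (458783, 4098632): z = −365541.2 − 40906.2 + 406588.77 = 141.3 m.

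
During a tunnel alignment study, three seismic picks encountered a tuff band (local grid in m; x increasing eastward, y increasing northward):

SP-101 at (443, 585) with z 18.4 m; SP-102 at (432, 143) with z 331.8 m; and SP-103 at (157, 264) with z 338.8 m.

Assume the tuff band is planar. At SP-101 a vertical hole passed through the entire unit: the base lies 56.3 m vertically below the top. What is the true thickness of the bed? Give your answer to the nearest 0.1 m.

Two edge vectors: SP-101→SP-102 = (-11, -442, 313.4), SP-101→SP-103 = (-286, -321, 320.4).
Normal n = (SP-101→SP-102) × (SP-101→SP-103) = (-41015.4, -86108, -122881).
So ∂z/∂x = −n_x/n_z = −0.33378 and ∂z/∂y = −n_y/n_z = −0.70074.
|∇z| = √(a²+b²) = 0.77618, so dip δ = arctan(0.77618) = 37.82°.
True thickness = vertical thickness × cos δ = 56.3 × cos 37.82° = 44.5 m.

44.5 m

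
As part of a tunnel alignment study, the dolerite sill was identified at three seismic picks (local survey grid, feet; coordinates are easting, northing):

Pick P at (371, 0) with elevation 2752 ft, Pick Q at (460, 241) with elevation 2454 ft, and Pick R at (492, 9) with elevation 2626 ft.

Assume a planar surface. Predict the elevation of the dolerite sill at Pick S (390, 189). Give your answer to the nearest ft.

Let the plane be z = a·easting + b·northing + c.
Pick Q−Pick P: 89a + 241b = −298;  Pick R−Pick P: 121a + 9b = −126.
Solving gives a = −0.97616, b = −0.87602.
Then c = 2752 − a·371 − b·0 = 3114.16.
At (390, 189): z = −380.7 − 165.6 + 3114.16 = 2567.9 ft.

2568 ft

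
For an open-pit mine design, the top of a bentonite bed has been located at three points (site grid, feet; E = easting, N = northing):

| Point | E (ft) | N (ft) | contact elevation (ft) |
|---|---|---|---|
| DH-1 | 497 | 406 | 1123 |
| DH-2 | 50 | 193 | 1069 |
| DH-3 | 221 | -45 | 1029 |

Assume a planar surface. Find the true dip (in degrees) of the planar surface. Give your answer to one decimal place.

10.9°

Two edge vectors: DH-1→DH-2 = (-447, -213, -54), DH-1→DH-3 = (-276, -451, -94).
Normal n = (DH-1→DH-2) × (DH-1→DH-3) = (-4332, -27114, 142809).
So ∂z/∂E = −n_x/n_z = 0.03033 and ∂z/∂N = −n_y/n_z = 0.18986.
Gradient magnitude |∇z| = √(a² + b²) = √(0.00092 + 0.03605) = 0.19227.
True dip = arctan(0.19227) = 10.9°, dipping toward S (azimuth ≈ 189°).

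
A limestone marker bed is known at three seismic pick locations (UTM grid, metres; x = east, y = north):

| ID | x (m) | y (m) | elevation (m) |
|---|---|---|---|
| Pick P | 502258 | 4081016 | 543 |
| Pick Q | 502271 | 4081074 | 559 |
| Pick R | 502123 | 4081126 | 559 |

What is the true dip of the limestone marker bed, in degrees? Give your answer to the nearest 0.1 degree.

15.2°

Let the plane be z = a·x + b·y + c.
Pick Q−Pick P: 13a + 58b = 16;  Pick R−Pick P: −135a + 110b = 16.
Solving gives a = 0.08985, b = 0.25572.
Gradient magnitude |∇z| = √(a² + b²) = √(0.00807 + 0.06539) = 0.27105.
True dip = arctan(0.27105) = 15.2°, dipping toward SSW (azimuth ≈ 199°).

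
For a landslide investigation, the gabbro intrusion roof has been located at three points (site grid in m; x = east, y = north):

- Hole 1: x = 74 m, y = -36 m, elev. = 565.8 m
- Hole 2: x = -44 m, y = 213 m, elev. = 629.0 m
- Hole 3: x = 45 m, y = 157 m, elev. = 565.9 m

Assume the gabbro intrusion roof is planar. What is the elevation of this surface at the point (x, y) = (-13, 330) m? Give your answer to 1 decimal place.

591.0 m

Let the plane be z = a·x + b·y + c.
Hole 2−Hole 1: −118a + 249b = 63.2;  Hole 3−Hole 1: −29a + 193b = 0.1.
Solving gives a = −0.78266, b = −0.11708.
Then c = 565.8 − a·74 − b·-36 = 619.50.
At (-13, 330): z = 10.2 − 38.6 + 619.50 = 591.0 m.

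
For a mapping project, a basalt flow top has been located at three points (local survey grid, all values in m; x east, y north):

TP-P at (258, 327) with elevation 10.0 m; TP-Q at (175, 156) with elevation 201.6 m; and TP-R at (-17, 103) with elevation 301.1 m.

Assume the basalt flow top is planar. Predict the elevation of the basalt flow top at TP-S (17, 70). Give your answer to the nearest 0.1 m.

326.0 m

Two edge vectors: TP-P→TP-Q = (-83, -171, 191.6), TP-P→TP-R = (-275, -224, 291.1).
Normal n = (TP-P→TP-Q) × (TP-P→TP-R) = (-6859.7, -28528.7, -28433).
So ∂z/∂x = −n_x/n_z = −0.24126 and ∂z/∂y = −n_y/n_z = −1.00337.
Intercept c from TP-P: 10 + 62.24 + 328.10 = 400.35.
At (17, 70): z = −4.1 − 70.2 + 400.35 = 326.0 m.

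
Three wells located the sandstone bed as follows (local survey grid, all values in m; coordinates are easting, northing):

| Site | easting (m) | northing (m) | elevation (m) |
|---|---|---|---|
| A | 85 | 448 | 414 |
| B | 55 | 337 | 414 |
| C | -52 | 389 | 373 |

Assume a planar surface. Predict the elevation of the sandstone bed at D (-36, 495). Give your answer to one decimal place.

368.7 m

Two edge vectors: A→B = (-30, -111, 0), A→C = (-137, -59, -41).
Normal n = (A→B) × (A→C) = (4551, -1230, -13437).
So ∂z/∂easting = −n_x/n_z = 0.33869 and ∂z/∂northing = −n_y/n_z = −0.09154.
Intercept c from A: 414 − 28.79 + 41.01 = 426.22.
At (-36, 495): z = −12.2 − 45.3 + 426.22 = 368.7 m.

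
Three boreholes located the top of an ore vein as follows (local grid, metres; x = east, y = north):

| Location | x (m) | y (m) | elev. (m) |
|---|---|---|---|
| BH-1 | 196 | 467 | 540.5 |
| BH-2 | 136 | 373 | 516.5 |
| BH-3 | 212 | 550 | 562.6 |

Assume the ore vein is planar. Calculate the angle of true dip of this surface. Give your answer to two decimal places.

Let the plane be z = a·x + b·y + c.
BH-2−BH-1: −60a − 94b = −24;  BH-3−BH-1: 16a + 83b = 22.1.
Solving gives a = −0.02457, b = 0.27100.
Gradient magnitude |∇z| = √(a² + b²) = √(0.00060 + 0.07344) = 0.27211.
True dip = arctan(0.27211) = 15.22°, dipping toward S (azimuth ≈ 175°).

15.22°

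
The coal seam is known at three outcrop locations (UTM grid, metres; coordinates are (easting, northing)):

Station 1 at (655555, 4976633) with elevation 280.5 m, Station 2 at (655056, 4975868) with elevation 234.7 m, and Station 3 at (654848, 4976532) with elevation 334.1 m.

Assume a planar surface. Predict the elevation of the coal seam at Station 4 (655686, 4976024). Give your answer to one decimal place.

Two edge vectors: Station 1→Station 2 = (-499, -765, -45.8), Station 1→Station 3 = (-707, -101, 53.6).
Normal n = (Station 1→Station 2) × (Station 1→Station 3) = (-45629.8, 59127, -490456).
So ∂z/∂E = −n_x/n_z = −0.093035461 and ∂z/∂N = −n_y/n_z = 0.120555157.
Intercept c from Station 1: 280.5 + 60989.86 − 599958.77 = −538688.41.
At (655686, 4976024): z = −61002.0 + 599885.4 − 538688.41 = 194.9 m.

194.9 m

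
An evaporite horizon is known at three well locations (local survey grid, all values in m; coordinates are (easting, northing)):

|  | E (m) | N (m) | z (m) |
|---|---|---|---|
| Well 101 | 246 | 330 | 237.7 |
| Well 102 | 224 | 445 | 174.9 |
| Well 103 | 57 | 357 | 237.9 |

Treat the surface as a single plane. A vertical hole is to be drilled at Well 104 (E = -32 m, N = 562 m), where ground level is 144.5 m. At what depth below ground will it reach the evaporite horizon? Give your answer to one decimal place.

Let the plane be z = a·E + b·N + c.
Well 102−Well 101: −22a + 115b = −62.8;  Well 103−Well 101: −189a + 27b = 0.2.
Solving gives a = −0.08129, b = −0.56164.
Then c = 237.7 − a·246 − b·330 = 443.04.
At (-32, 562): z_contact = 2.60 − 315.64 + 443.04 = 130.00 m.
Depth below ground = 144.5 − 130.00 = 14.5 m.

14.5 m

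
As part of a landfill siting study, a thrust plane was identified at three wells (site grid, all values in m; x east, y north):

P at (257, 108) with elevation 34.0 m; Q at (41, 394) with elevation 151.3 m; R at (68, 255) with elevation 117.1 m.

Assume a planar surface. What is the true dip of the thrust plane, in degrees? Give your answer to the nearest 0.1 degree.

Two edge vectors: P→Q = (-216, 286, 117.3), P→R = (-189, 147, 83.1).
Normal n = (P→Q) × (P→R) = (6523.5, -4220.1, 22302).
So ∂z/∂x = −n_x/n_z = −0.29251 and ∂z/∂y = −n_y/n_z = 0.18923.
Gradient magnitude |∇z| = √(a² + b²) = √(0.08556 + 0.03581) = 0.34838.
True dip = arctan(0.34838) = 19.2°, dipping toward ESE (azimuth ≈ 123°).

19.2°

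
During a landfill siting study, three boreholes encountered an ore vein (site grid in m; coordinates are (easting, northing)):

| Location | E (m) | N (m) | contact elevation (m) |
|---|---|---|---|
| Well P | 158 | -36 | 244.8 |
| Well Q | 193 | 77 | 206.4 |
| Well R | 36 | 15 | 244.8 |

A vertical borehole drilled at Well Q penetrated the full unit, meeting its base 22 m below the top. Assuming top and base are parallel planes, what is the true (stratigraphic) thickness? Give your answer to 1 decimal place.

20.9 m

Let the plane be z = a·E + b·N + c.
Well Q−Well P: 35a + 113b = −38.4;  Well R−Well P: −122a + 51b = 0.
Solving gives a = −0.12577, b = −0.30087.
|∇z| = √(a²+b²) = 0.32610, so dip δ = arctan(0.32610) = 18.06°.
True thickness = vertical thickness × cos δ = 22 × cos 18.06° = 20.9 m.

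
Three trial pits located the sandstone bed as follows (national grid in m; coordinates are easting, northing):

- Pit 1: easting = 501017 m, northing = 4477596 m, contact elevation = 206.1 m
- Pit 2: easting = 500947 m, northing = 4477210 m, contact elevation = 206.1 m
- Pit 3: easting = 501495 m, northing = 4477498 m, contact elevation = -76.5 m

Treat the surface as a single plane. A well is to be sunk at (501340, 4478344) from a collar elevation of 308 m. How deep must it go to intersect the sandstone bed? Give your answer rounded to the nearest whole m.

Two edge vectors: Pit 1→Pit 2 = (-70, -386, 0), Pit 1→Pit 3 = (478, -98, -282.6).
Normal n = (Pit 1→Pit 2) × (Pit 1→Pit 3) = (109083.6, -19782, 191368).
So ∂z/∂easting = −n_x/n_z = −0.57002007 and ∂z/∂northing = −n_y/n_z = 0.10337151.
Intercept c from Pit 1: 206.1 + 285589.74 − 462855.88 = −177060.04.
At (501340, 4478344): z_contact = −285773.9 + 462933.2 − 177060.04 = 99.3 m.
Depth below ground = 308 − 99.3 = 209 m.

209 m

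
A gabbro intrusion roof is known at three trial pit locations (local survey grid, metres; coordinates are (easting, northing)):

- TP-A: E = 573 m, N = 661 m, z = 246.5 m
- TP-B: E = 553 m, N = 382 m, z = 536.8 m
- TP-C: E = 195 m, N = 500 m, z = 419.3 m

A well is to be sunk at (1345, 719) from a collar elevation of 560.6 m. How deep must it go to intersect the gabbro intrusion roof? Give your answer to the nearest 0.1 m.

385.5 m

Two edge vectors: TP-A→TP-B = (-20, -279, 290.3), TP-A→TP-C = (-378, -161, 172.8).
Normal n = (TP-A→TP-B) × (TP-A→TP-C) = (-1472.9, -106277.4, -102242).
So ∂z/∂E = −n_x/n_z = −0.014406 and ∂z/∂N = −n_y/n_z = −1.039469.
Intercept c from TP-A: 246.5 + 8.25 + 687.09 = 941.84.
At (1345, 719): z_contact = −19.38 − 747.38 + 941.84 = 175.09 m.
Depth below ground = 560.6 − 175.09 = 385.5 m.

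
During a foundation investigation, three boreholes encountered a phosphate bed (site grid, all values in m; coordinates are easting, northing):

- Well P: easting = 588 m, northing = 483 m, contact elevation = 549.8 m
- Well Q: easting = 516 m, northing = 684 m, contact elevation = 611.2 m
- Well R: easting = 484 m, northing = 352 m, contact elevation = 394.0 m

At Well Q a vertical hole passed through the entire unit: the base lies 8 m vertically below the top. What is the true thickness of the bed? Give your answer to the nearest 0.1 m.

5.8 m

Let the plane be z = a·easting + b·northing + c.
Well Q−Well P: −72a + 201b = 61.4;  Well R−Well P: −104a − 131b = −155.8.
Solving gives a = 0.76715, b = 0.58027.
|∇z| = √(a²+b²) = 0.96190, so dip δ = arctan(0.96190) = 43.89°.
True thickness = vertical thickness × cos δ = 8 × cos 43.89° = 5.8 m.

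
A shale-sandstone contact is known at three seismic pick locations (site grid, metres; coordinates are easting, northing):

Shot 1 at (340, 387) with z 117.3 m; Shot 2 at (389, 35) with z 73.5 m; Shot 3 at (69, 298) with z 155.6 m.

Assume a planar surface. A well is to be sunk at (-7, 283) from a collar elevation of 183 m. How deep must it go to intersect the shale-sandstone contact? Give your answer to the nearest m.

16 m

Two edge vectors: Shot 1→Shot 2 = (49, -352, -43.8), Shot 1→Shot 3 = (-271, -89, 38.3).
Normal n = (Shot 1→Shot 2) × (Shot 1→Shot 3) = (-17379.8, 9993.1, -99753).
So ∂z/∂easting = −n_x/n_z = −0.17423 and ∂z/∂northing = −n_y/n_z = 0.10018.
Intercept c from Shot 1: 117.3 + 59.24 − 38.77 = 137.77.
At (-7, 283): z_contact = 1.2 + 28.4 + 137.77 = 167.3 m.
Depth below ground = 183 − 167.3 = 16 m.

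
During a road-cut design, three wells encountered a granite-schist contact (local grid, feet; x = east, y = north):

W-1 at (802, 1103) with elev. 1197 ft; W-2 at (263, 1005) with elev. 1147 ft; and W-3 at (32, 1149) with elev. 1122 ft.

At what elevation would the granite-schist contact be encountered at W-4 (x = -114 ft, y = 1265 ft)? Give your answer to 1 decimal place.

Two edge vectors: W-1→W-2 = (-539, -98, -50), W-1→W-3 = (-770, 46, -75).
Normal n = (W-1→W-2) × (W-1→W-3) = (9650, -1925, -100254).
So ∂z/∂x = −n_x/n_z = 0.096256 and ∂z/∂y = −n_y/n_z = −0.019201.
Intercept c from W-1: 1197 − 77.20 + 21.18 = 1140.98.
At (-114, 1265): z = −11.0 − 24.3 + 1140.98 = 1105.7 ft.

1105.7 ft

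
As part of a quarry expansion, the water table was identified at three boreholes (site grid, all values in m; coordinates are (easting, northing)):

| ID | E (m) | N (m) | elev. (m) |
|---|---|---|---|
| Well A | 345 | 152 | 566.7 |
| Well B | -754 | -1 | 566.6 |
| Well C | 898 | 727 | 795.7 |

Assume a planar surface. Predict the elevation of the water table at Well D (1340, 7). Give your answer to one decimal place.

436.4 m

Two edge vectors: Well A→Well B = (-1099, -153, -0.1), Well A→Well C = (553, 575, 229).
Normal n = (Well A→Well B) × (Well A→Well C) = (-34979.5, 251615.7, -547316).
So ∂z/∂E = −n_x/n_z = −0.063911 and ∂z/∂N = −n_y/n_z = 0.459727.
Intercept c from Well A: 566.7 + 22.05 − 69.88 = 518.87.
At (1340, 7): z = −85.6 + 3.2 + 518.87 = 436.4 m.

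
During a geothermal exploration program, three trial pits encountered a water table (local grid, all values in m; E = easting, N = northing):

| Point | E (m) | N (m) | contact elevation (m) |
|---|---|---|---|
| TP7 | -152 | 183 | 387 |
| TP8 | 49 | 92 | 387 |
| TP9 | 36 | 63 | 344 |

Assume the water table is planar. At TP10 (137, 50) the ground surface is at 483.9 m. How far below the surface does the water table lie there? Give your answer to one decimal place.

Two edge vectors: TP7→TP8 = (201, -91, 0), TP7→TP9 = (188, -120, -43).
Normal n = (TP7→TP8) × (TP7→TP9) = (3913, 8643, -7012).
So ∂z/∂E = −n_x/n_z = 0.55804 and ∂z/∂N = −n_y/n_z = 1.23260.
Intercept c from TP7: 387 + 84.82 − 225.57 = 246.26.
At (137, 50): z_contact = 76.45 + 61.63 + 246.26 = 384.34 m.
Depth below ground = 483.9 − 384.34 = 99.6 m.

99.6 m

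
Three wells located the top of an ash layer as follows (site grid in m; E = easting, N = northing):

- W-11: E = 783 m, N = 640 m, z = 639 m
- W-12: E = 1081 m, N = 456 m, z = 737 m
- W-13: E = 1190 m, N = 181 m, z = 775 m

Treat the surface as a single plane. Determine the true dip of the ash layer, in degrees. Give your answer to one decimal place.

Let the plane be z = a·E + b·N + c.
W-12−W-11: 298a − 184b = 98;  W-13−W-11: 407a − 459b = 136.
Solving gives a = 0.32245, b = −0.01037.
Gradient magnitude |∇z| = √(a² + b²) = √(0.10398 + 0.00011) = 0.32262.
True dip = arctan(0.32262) = 17.9°, dipping toward W (azimuth ≈ 272°).

17.9°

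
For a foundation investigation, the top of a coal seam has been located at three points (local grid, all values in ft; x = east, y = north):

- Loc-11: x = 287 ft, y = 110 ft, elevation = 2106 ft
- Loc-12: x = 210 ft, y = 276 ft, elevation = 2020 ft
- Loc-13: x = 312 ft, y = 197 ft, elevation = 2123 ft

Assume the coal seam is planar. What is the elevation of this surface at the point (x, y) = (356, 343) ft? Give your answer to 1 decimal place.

Two edge vectors: Loc-11→Loc-12 = (-77, 166, -86), Loc-11→Loc-13 = (25, 87, 17).
Normal n = (Loc-11→Loc-12) × (Loc-11→Loc-13) = (10304, -841, -10849).
So ∂z/∂x = −n_x/n_z = 0.94976 and ∂z/∂y = −n_y/n_z = −0.07752.
Intercept c from Loc-11: 2106 − 272.58 + 8.53 = 1841.94.
At (356, 343): z = 338.1 − 26.6 + 1841.94 = 2153.5 ft.

2153.5 ft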